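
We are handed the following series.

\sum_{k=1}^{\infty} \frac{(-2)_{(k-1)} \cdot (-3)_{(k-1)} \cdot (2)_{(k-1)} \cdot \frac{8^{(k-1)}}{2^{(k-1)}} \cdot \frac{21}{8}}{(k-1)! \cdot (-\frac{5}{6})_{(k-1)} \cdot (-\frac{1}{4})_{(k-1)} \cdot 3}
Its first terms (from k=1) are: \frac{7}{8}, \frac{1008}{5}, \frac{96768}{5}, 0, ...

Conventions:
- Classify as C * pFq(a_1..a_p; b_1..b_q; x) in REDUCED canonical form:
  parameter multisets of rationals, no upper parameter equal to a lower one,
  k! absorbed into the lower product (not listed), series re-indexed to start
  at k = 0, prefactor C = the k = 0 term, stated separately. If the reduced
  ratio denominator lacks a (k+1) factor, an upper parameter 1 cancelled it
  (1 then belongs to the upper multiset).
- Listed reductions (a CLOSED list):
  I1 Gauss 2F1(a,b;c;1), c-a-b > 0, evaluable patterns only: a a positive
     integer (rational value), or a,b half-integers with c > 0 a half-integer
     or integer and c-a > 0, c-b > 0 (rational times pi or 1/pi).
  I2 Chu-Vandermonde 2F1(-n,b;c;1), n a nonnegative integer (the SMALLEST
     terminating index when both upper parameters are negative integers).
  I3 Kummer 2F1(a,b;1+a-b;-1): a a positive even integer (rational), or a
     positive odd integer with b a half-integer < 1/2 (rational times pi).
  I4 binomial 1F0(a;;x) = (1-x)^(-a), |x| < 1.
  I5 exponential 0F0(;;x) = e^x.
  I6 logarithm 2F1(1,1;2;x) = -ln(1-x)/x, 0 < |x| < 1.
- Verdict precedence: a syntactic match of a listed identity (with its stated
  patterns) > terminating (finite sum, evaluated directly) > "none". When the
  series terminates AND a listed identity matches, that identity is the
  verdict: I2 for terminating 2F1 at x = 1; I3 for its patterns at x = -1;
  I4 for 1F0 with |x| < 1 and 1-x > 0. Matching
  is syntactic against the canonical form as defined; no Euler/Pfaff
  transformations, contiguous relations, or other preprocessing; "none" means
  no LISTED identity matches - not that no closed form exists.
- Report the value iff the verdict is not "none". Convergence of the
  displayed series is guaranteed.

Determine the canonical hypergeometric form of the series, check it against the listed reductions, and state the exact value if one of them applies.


Classification (C = \frac{7}{8}): 3F2 with upper {-3, -2, 2}, lower {-\frac{5}{6}, -\frac{1}{4}}, argument x = 4. Verdict: terminating - no listed pattern fits, but -2 in the upper list cuts the series at k = 2; direct evaluation. Hence: \frac{782243}{40}.

Key step: x = 4 and the two k-th powers (C = 7/8, x = 4) combine into one argument.
Adjacent-term ratio: r(k) = 4 * (k-3) (k-2) (k+2) / [(k-\frac{5}{6}) (k-\frac{1}{4}) (k+1)] - poly over poly, x = 4 from leading terms; C = \frac{7}{8} at k = 0.


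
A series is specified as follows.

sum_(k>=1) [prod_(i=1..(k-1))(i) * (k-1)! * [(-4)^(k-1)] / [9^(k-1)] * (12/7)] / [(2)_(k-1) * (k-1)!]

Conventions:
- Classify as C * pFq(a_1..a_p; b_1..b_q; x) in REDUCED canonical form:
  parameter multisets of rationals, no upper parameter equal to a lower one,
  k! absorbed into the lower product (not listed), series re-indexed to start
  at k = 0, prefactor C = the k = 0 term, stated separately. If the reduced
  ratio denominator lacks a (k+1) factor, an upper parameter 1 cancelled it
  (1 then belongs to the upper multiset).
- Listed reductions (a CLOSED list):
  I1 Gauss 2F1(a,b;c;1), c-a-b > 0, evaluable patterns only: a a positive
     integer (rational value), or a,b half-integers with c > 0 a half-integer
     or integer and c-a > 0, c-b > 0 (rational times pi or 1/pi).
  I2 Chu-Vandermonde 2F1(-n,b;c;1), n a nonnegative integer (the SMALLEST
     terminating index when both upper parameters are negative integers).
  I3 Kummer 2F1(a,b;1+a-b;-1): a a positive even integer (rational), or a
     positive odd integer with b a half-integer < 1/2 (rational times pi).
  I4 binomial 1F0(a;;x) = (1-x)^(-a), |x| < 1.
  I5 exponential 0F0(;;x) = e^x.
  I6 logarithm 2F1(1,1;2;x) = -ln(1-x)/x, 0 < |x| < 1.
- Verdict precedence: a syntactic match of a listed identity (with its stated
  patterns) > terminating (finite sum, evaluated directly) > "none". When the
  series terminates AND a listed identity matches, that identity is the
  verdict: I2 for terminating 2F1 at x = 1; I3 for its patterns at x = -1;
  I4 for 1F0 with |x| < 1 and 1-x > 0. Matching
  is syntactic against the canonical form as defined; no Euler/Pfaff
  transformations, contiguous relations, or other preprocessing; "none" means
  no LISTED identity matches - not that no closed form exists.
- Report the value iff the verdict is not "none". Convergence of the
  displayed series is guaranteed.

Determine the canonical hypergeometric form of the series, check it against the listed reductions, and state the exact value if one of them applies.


Reduced: x = -4/9, 2F1, upper = {1, 1}, lower = {2}, C = 12/7. Verdict (x = -4/9): the logarithmic series (I6) applies (the logarithm: parameters (1,1;2), x = -4/9). Hence: (27/7) * ln(13/9).

The tell: x = (-4/9) and the two geometric factors (C = 12/7, x = -4/9) combine into one argument.
Ratio: r(k) = (-4/9) * (k+1) (k+1) / [(k+2) (k+1)] ; factor over Q: parameters, x = (-4/9), and C = 12/7.


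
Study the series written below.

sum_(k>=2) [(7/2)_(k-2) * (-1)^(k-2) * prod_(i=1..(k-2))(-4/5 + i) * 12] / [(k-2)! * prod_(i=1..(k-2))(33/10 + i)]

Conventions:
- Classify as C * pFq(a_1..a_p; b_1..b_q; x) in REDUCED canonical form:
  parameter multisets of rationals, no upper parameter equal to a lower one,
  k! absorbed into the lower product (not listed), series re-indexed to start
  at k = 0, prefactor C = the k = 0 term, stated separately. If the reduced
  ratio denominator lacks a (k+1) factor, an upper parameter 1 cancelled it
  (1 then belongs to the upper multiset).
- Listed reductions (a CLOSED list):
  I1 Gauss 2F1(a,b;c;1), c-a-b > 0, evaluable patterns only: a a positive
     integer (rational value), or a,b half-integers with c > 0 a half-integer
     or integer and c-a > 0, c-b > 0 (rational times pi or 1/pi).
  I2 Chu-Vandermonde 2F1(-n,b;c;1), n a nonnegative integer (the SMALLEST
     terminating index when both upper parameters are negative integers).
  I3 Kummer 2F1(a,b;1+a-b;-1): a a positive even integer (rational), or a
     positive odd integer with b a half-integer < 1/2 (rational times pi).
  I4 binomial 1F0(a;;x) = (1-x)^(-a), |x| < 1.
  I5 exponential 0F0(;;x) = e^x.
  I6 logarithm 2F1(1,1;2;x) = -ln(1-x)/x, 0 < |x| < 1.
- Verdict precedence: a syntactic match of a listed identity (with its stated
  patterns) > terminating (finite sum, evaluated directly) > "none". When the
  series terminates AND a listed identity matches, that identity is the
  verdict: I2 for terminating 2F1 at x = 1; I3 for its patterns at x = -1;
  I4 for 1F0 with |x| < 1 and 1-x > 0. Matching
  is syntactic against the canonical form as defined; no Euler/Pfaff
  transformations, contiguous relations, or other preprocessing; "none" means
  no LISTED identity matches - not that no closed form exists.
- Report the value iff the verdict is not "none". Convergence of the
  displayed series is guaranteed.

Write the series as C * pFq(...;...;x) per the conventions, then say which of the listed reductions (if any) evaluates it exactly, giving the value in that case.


Classification (C = 12): 2F1 with upper {1/5, 7/2}, lower {43/10}, argument x = -1. Verdict: none - at argument -1 the multisets {1/5, 7/2} ; {43/10} match no listed identity.

Key observation: with t_0 = 12, the running product (prefactor 12) telescopes to a rising factorial.
Step ratio: r(k) = (-1) * (k+1/5) (k+7/2) / [(k+43/10) (k+1)] - rational in k, leading ratio (-1); with t_0 = 12, classification follows.


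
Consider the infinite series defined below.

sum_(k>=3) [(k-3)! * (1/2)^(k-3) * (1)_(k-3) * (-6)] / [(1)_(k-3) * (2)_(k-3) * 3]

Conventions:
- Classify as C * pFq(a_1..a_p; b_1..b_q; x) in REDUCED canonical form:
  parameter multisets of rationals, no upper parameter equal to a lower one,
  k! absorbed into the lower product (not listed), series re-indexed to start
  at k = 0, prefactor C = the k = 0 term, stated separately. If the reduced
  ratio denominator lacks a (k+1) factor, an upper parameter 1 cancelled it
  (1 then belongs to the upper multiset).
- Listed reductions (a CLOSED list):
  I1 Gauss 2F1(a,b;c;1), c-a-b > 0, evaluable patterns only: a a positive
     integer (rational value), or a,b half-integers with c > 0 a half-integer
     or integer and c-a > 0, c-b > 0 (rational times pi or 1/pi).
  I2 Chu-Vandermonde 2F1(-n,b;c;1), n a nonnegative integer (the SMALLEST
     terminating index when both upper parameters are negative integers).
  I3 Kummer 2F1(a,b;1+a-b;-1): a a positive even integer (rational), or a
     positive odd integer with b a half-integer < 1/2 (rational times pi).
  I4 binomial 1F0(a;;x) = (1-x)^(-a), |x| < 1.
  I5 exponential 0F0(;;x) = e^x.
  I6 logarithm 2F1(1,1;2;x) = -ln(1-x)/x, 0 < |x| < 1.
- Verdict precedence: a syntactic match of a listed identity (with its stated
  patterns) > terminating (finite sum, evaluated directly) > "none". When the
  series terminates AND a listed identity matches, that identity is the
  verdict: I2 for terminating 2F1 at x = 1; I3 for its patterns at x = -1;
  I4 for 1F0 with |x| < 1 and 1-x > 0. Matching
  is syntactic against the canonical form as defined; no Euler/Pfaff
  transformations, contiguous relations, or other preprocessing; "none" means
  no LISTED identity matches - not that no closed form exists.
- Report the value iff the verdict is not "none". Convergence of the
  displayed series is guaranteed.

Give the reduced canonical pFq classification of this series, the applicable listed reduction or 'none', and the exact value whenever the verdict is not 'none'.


x = 1/2 here; the reduced form reads 2F1, upper {1, 1}, lower {2}, C = -2. Verdict: the I6 logarithm reduction fires (the logarithm: parameters (1,1;2), x = 1/2). Value: 4 * ln(1/2).

Key step: t_0 = -2 here, and (1)_k (C = -2, x = 1/2) is k! itself.
Consecutive-term ratio: r(k) = (1/2) * (k+1) (k+1) / [(k+2) (k+1)] - rational; roots negated = parameters, x = (1/2), C = -2.


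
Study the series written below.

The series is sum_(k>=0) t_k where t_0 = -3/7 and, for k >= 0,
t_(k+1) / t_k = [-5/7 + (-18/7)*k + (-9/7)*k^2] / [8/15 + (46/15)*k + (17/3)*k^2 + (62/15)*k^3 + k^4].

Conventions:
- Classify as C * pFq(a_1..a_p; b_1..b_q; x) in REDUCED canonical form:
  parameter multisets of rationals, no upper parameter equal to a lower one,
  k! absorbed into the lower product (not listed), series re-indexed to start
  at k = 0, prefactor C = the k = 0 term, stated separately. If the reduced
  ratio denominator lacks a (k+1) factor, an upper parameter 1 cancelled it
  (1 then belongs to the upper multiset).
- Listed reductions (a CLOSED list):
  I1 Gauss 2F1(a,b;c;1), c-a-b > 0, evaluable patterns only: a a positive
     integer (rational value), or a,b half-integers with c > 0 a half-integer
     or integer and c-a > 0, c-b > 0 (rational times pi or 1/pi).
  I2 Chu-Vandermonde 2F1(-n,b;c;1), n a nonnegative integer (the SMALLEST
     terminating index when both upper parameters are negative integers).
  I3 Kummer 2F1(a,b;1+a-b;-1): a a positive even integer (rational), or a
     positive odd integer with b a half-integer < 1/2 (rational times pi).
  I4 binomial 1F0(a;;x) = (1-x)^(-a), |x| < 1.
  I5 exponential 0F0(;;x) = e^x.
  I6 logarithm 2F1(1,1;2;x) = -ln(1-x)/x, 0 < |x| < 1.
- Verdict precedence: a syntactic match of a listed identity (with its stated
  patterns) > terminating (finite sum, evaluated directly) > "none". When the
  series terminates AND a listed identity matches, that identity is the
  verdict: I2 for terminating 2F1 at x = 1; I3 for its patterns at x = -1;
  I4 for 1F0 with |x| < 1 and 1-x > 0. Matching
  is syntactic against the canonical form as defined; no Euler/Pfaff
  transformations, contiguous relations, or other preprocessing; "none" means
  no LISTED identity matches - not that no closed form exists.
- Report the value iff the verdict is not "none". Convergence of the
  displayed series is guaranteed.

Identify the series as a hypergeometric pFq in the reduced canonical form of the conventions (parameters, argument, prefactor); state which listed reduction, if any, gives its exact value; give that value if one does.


The series (x = -9/7) is 1F2: upper {5/3}, lower {4/5, 2}, prefactor -3/7. Verdict: none. A 1F2 with upper {5/3} fits none of I1-I6 at x = -9/7; the sum runs forever.

Key observation: t_0 being -3/7, factor the ratio over Q (prefactor -3/7): negated roots = parameters.
Term ratio: r(k) = (-9/7) * (k+5/3) / [(k+4/5) (k+2) (k+1)] ; factor over Q: parameters, x = (-9/7), and C = -3/7.


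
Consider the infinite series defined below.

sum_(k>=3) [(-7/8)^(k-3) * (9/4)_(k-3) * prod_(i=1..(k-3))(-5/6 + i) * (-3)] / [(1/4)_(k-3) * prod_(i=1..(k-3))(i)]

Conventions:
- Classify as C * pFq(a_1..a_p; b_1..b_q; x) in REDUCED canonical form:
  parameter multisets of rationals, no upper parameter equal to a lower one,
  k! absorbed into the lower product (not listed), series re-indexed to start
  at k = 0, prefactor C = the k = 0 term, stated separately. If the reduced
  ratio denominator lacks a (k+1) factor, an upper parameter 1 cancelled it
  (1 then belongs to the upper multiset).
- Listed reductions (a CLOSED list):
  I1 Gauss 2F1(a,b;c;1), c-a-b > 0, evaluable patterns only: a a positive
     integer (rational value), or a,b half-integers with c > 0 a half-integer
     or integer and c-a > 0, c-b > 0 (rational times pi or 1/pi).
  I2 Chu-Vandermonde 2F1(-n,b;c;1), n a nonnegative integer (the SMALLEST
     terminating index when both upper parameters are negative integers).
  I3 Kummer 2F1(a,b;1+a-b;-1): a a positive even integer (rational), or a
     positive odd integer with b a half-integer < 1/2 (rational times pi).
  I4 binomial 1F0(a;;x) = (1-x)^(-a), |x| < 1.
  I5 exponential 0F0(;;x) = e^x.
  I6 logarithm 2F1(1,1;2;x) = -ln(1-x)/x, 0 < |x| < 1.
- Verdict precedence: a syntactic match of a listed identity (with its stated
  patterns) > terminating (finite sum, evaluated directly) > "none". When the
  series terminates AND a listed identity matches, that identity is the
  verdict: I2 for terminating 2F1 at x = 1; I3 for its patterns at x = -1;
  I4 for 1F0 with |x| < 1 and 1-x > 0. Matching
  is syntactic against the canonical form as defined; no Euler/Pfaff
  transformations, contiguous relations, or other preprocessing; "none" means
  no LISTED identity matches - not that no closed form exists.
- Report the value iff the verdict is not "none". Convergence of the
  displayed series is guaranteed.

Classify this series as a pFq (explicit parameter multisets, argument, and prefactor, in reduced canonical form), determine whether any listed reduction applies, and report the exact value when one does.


This is -3 * 2F1(1/6, 9/4; 1/4; -7/8) in reduced canonical form. Verdict: none (x = -7/8): each listed identity misses the multisets {1/6, 9/4} ; {1/4}.

Key step: t_0 = -3 here, and the running product (C = -3) telescopes to a rising factorial.
Adjacent-term ratio: r(k) = (-7/8) * (k+1/6) (k+9/4) / [(k+1/4) (k+1)] - poly over poly, x = (-7/8) from leading terms; C = -3 at k = 0.


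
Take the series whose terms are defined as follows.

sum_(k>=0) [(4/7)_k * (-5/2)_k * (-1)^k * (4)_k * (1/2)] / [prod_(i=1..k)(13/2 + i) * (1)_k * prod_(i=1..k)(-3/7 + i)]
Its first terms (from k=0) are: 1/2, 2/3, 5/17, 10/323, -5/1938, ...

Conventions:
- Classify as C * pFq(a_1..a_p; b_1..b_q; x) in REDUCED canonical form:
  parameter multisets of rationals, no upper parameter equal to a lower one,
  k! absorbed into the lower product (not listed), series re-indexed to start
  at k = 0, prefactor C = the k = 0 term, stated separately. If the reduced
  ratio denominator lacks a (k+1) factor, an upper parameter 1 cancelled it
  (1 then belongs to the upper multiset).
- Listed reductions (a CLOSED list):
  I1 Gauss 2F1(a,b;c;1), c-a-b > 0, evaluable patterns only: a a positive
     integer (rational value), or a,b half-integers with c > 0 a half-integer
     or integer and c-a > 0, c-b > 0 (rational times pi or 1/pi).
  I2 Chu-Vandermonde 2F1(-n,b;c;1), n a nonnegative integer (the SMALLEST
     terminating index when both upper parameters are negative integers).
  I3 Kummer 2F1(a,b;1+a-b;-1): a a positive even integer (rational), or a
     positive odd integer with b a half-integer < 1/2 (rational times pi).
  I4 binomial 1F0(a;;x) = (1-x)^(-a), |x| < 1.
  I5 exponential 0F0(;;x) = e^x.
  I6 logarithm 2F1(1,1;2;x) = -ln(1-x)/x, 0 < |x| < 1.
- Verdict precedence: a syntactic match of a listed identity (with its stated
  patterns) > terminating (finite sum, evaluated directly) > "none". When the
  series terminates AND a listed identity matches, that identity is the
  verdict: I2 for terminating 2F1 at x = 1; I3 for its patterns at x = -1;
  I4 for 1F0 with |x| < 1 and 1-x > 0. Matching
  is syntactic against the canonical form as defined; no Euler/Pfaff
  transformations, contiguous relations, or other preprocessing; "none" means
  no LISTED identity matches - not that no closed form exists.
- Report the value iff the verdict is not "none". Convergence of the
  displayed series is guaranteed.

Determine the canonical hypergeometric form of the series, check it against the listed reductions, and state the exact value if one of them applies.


The series (x = -1) is 2F1: upper {-5/2, 4}, lower {15/2}, prefactor 1/2. Verdict: the Kummer evaluation I3 applies (x = -1; c = 15/2 equals 1+a-b for upper {-5/2, 4}: listed pattern). Value: 143/96.

Key observation: t_0 = 1/2 here, and (1)_k (prefactor 1/2) is k! itself.
Ratio: r(k) = (-1) * (k-5/2) (k+4) / [(k+15/2) (k+1)] - rational; roots negated = parameters, x = (-1), C = 1/2.


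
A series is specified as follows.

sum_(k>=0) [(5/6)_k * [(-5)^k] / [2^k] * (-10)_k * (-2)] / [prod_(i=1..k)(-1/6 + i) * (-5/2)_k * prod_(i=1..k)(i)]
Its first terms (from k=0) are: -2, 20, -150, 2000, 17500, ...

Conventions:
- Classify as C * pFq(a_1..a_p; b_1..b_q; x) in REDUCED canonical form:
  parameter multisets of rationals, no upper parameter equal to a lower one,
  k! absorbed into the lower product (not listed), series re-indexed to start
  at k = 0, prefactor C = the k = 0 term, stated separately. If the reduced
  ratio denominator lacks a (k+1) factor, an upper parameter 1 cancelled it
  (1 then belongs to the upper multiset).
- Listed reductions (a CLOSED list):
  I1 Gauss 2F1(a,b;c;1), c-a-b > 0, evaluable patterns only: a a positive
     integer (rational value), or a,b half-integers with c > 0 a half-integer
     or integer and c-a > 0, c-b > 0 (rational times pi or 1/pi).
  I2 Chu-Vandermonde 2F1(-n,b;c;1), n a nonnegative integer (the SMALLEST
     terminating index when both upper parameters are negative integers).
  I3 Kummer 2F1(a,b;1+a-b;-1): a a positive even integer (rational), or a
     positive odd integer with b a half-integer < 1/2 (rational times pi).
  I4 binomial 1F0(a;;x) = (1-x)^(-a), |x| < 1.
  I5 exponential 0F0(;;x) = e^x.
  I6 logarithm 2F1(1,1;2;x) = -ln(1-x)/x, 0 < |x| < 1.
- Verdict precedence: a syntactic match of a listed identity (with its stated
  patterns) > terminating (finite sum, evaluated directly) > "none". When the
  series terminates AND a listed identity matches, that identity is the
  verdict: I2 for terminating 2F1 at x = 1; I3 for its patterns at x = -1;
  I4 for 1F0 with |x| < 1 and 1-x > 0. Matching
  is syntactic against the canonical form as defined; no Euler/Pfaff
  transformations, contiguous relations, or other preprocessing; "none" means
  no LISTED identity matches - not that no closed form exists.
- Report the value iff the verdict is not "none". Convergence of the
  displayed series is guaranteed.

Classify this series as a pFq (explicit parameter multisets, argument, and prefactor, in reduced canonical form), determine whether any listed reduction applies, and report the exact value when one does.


x = -5/2 here; the reduced form reads 1F1, upper {-10}, lower {-5/2}, C = -2. Verdict: terminating at k = 10: the factor (-10)_k kills every later term; summing the 11 survivors is exact. Exact value: 884501312/9009.

The tell: with t_0 = -2, the product of the first k integers (C = -2, x = -5/2) is k!.
Adjacent-term ratio: r(k) = (-5/2) * (k-10) / [(k-5/2) (k+1)] - rational; roots negated = parameters, x = (-5/2), C = -2.


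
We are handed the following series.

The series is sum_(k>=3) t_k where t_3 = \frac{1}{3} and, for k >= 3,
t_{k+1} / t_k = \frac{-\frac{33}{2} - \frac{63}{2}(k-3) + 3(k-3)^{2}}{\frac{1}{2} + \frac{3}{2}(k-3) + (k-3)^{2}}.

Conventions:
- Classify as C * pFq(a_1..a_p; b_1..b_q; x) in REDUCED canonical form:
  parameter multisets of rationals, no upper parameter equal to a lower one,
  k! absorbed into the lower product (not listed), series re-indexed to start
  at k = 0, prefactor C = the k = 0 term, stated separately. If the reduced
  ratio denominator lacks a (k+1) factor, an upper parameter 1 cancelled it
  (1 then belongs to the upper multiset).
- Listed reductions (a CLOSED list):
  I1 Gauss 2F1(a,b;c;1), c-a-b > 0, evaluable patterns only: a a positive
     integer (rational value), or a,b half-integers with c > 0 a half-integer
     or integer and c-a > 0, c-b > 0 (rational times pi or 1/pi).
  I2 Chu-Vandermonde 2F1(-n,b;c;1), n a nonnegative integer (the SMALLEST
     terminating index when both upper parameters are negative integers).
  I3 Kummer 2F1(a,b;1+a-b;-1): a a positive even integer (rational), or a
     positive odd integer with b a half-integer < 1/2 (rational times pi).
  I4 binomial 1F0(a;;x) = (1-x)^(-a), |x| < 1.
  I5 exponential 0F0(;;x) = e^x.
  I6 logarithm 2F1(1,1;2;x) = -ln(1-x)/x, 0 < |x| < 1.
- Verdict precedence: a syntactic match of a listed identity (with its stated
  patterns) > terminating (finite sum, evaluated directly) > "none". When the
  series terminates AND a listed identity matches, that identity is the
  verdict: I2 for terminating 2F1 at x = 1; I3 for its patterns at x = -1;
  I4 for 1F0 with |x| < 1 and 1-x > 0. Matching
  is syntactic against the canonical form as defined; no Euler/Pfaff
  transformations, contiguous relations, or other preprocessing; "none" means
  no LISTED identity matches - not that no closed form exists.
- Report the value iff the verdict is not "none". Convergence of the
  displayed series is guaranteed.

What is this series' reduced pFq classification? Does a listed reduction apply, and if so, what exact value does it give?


With C = \frac{1}{3}: the canonical form is 1F0(-11; -; 3). Verdict: terminating. (-11)_k vanishes past k = 11, leaving a 12-term sum, computed directly. Hence: -\frac{2048}{3}.

Key step: x = 3 and the expanded ratio factors over Q; C = 1/3, x = 3, roots give parameters.
Adjacent-term ratio: r(k) = 3 * (k-11) / [(k+1)] - poly over poly, x = 3 from leading terms; C = \frac{1}{3} at k = 0.


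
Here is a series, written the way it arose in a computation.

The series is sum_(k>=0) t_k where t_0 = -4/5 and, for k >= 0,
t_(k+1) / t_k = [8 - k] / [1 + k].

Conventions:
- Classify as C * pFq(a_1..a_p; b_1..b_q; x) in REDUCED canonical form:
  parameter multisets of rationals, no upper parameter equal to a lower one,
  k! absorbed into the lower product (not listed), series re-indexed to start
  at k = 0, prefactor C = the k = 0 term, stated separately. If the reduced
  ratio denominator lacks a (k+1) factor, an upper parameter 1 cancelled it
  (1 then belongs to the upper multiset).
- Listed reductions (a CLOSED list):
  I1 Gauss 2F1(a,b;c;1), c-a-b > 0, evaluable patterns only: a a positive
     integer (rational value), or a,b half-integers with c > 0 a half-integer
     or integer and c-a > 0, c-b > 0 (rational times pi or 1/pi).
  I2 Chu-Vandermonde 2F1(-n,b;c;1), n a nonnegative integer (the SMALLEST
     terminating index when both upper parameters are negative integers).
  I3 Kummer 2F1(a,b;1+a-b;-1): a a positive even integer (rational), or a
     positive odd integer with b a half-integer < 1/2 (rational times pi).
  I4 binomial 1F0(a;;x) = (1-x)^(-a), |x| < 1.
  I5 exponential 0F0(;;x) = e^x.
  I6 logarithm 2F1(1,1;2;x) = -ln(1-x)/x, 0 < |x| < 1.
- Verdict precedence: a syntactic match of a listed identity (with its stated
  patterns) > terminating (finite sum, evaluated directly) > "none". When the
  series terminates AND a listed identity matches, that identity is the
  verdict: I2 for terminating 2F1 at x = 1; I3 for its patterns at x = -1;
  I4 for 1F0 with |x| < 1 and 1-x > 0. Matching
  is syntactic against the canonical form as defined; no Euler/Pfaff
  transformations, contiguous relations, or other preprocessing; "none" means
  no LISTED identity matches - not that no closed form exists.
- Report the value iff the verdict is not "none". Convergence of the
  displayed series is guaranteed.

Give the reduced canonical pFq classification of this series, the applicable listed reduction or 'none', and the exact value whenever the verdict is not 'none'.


Canonical form: C = -4/5 times 1F0 with upper {-8}, lower {-}, x = -1. Verdict: terminating. (-8)_k vanishes past k = 8, leaving a 9-term sum, computed directly. Sum: -1024/5.

Key observation: x = (-1) and the expanded ratio factors over Q; C = -4/5, x = -1, roots give parameters.
Step ratio: r(k) = (-1) * (k-8) / [(k+1)] - rational in k. x = (-1); t_0 = -4/5; negate the roots.


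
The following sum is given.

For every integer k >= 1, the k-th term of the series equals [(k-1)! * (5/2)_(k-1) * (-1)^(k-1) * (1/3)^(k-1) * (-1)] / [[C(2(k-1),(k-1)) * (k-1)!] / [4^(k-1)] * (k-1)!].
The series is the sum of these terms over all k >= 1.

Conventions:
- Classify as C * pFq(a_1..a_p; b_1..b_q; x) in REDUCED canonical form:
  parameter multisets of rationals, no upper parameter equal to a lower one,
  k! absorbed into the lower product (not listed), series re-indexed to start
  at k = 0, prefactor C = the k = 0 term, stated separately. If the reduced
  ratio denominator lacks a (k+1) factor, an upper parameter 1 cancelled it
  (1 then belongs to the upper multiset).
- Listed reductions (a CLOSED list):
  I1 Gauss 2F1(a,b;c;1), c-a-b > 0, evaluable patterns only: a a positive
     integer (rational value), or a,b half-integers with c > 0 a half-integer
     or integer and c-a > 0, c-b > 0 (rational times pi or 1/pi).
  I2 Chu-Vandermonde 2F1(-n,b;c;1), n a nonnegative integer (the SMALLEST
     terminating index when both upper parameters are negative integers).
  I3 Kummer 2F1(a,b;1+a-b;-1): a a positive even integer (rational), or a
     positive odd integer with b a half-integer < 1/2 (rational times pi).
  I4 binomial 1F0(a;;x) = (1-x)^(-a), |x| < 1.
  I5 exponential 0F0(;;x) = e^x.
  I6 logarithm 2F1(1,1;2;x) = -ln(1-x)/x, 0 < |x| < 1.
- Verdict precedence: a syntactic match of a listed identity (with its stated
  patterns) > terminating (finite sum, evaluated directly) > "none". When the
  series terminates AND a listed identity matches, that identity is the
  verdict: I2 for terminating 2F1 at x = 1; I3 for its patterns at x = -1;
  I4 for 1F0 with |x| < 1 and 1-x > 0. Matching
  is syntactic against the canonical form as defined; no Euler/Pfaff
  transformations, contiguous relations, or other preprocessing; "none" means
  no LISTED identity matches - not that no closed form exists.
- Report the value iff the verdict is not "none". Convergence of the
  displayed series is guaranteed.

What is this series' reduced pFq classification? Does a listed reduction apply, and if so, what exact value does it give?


First insight: t_0 = -1 here, and the lower central binomial (C = -1) hides (1/2)_k.
Consecutive-term ratio: r(k) = (-1/3) * (k+1) (k+5/2) / [(k+1/2) (k+1)] - poly over poly, x = (-1/3) from leading terms; C = -1 at k = 0.

The series (x = -1/3) is 2F1: upper {1, 5/2}, lower {1/2}, prefactor -1. Verdict: none here - no I1-I6 shape fits x = -1/3 with lower {1/2}.


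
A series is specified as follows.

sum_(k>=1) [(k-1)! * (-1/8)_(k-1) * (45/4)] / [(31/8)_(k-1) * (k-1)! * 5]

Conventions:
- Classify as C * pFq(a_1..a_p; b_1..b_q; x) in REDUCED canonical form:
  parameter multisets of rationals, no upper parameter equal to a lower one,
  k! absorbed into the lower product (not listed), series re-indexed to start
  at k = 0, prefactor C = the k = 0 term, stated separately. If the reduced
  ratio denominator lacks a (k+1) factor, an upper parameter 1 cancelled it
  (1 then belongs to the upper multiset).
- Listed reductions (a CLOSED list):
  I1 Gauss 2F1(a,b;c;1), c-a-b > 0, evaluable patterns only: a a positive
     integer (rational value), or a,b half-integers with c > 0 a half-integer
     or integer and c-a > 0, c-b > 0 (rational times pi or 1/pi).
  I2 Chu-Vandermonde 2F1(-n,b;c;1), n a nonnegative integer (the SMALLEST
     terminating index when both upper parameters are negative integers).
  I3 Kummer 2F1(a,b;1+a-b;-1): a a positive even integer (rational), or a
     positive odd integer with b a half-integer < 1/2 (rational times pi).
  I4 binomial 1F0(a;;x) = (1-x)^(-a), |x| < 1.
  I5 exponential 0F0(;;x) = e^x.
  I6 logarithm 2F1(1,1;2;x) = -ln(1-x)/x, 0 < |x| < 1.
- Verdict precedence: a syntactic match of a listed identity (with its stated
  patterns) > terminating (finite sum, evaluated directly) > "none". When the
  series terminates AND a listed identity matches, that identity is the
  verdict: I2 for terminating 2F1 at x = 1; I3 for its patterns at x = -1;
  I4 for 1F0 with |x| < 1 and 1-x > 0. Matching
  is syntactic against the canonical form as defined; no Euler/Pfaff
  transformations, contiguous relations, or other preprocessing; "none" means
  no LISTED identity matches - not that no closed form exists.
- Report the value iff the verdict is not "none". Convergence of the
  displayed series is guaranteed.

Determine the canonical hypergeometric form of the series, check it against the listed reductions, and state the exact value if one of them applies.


Key observation: t_0 being 9/4, the constant factors (C = 9/4, x = 1) combine into one prefactor.
Step ratio: r(k) = 1 * (k-1/8) (k+1) / [(k+31/8) (k+1)] - rational in k. x = 1; t_0 = 9/4; negate the roots.

Classification (C = 9/4): 2F1 with upper {-1/8, 1}, lower {31/8}, argument x = 1. Verdict (x = 1): the Gauss summation I1 applies (x = 1: the Gamma ratio telescopes since c-a-b = 3 > 0 and a = 1 in Z>0). Its exact value is 69/32.


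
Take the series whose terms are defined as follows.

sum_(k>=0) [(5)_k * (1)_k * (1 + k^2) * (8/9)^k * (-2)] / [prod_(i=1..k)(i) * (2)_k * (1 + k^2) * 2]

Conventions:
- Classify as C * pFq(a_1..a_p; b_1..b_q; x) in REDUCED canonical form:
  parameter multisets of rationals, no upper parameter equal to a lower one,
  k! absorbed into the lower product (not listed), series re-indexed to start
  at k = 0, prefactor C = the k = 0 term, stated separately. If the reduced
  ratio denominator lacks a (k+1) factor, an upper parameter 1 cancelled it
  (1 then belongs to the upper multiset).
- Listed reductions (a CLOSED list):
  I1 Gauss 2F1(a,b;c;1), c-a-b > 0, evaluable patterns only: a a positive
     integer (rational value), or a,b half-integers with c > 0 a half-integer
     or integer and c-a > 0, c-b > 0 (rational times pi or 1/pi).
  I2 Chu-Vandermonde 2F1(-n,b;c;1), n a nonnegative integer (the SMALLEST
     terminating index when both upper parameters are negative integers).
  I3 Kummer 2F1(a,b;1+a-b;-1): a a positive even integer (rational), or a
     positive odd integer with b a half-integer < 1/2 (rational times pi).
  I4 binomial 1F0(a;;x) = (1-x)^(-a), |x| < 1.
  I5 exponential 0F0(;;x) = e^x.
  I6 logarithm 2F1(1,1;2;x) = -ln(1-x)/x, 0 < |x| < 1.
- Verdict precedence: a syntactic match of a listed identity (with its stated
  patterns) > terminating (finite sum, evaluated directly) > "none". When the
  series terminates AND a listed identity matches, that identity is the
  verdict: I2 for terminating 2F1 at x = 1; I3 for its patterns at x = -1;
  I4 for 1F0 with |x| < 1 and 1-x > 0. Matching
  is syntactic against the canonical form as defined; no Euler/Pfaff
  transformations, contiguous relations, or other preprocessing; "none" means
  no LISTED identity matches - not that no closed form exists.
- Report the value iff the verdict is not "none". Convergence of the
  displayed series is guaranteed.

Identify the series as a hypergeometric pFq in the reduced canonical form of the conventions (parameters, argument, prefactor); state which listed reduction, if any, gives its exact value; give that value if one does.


Prefactor -1, argument 8/9: 2F1 with upper {1, 5} over lower {2}. Verdict: none here - no I1-I6 shape fits x = 8/9 with lower {2}.

Key step: t_0 being -1, the constant factors (C = -1, x = 8/9) combine into one prefactor.
Step ratio: r(k) = (8/9) * (k+1) (k+5) / [(k+2) (k+1)] - rational in k. x = (8/9); t_0 = -1; negate the roots.


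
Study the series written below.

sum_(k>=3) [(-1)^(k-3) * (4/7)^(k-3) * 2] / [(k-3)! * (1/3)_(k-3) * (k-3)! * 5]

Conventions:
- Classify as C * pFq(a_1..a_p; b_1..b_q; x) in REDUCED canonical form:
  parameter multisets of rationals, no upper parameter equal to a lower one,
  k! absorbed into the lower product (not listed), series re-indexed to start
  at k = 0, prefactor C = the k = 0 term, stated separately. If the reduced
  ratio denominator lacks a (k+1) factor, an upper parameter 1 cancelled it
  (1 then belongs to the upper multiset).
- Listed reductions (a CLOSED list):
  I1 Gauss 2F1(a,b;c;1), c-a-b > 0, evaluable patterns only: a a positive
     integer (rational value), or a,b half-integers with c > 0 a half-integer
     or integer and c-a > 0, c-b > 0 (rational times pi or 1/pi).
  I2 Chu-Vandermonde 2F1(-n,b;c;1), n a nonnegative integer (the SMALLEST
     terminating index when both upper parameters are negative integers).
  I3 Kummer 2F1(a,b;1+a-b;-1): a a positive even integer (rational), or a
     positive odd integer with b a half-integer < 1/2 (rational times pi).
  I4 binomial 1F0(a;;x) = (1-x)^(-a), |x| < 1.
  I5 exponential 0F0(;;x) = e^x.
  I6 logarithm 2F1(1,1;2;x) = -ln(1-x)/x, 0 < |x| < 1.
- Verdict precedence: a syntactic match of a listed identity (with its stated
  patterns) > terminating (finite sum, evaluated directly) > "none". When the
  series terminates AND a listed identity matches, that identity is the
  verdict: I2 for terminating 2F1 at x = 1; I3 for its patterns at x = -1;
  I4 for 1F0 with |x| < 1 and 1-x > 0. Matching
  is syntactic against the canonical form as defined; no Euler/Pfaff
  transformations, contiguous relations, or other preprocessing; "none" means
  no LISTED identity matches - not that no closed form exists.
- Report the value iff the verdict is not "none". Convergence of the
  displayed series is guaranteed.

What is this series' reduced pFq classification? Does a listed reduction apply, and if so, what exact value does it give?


Structural cue: with t_0 = 2/5, the constant factors (prefactor 2/5) combine into one prefactor.
Ratio: r(k) = (-4/7) * 1 / [(k+1/3) (k+1) (k+1)] - rational; roots negated = parameters, x = (-4/7), C = 2/5.

Canonical form: C = 2/5 times 0F2 with upper {-}, lower {1/3, 1}, x = -4/7. Verdict: none. Every listed pattern misses the 0F2 form at -4/7, upper {-}.


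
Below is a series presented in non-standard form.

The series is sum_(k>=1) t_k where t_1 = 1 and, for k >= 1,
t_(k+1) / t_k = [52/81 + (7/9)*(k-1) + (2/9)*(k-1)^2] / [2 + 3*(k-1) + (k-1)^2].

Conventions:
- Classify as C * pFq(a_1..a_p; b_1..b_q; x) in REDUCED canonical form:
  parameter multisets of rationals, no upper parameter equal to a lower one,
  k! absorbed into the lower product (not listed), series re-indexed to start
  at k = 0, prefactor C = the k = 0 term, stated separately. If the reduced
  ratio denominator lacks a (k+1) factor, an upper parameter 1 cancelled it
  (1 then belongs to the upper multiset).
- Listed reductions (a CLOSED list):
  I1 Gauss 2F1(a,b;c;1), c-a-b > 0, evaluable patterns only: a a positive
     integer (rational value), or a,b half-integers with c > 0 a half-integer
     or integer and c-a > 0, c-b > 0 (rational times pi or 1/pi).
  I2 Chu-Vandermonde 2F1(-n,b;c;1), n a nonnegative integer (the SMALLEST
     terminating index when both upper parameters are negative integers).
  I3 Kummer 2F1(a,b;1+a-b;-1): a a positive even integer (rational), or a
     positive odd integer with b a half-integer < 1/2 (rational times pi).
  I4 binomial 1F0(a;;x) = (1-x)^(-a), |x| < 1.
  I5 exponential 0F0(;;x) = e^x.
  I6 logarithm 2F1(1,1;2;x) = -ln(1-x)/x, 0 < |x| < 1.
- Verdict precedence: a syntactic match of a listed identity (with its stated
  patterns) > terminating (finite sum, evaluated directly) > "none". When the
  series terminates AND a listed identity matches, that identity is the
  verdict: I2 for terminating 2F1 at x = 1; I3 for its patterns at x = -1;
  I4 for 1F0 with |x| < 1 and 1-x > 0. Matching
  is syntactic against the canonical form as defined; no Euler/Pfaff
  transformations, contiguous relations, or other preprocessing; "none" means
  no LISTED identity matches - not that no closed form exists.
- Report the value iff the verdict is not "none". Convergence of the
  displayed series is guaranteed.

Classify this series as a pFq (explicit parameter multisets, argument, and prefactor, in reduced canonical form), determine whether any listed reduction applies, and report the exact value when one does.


The tell: x = (2/9) and roots of the ratio polynomials (C = 1, x = 2/9) are the negated parameters.
Adjacent-term ratio: r(k) = (2/9) * (k+4/3) (k+13/6) / [(k+2) (k+1)] - rational in k. x = (2/9); t_0 = 1; negate the roots.

Classification (C = 1): 2F1 with upper {4/3, 13/6}, lower {2}, argument x = 2/9. Verdict: none - at argument 2/9 the multisets {4/3, 13/6} ; {2} match no listed identity.


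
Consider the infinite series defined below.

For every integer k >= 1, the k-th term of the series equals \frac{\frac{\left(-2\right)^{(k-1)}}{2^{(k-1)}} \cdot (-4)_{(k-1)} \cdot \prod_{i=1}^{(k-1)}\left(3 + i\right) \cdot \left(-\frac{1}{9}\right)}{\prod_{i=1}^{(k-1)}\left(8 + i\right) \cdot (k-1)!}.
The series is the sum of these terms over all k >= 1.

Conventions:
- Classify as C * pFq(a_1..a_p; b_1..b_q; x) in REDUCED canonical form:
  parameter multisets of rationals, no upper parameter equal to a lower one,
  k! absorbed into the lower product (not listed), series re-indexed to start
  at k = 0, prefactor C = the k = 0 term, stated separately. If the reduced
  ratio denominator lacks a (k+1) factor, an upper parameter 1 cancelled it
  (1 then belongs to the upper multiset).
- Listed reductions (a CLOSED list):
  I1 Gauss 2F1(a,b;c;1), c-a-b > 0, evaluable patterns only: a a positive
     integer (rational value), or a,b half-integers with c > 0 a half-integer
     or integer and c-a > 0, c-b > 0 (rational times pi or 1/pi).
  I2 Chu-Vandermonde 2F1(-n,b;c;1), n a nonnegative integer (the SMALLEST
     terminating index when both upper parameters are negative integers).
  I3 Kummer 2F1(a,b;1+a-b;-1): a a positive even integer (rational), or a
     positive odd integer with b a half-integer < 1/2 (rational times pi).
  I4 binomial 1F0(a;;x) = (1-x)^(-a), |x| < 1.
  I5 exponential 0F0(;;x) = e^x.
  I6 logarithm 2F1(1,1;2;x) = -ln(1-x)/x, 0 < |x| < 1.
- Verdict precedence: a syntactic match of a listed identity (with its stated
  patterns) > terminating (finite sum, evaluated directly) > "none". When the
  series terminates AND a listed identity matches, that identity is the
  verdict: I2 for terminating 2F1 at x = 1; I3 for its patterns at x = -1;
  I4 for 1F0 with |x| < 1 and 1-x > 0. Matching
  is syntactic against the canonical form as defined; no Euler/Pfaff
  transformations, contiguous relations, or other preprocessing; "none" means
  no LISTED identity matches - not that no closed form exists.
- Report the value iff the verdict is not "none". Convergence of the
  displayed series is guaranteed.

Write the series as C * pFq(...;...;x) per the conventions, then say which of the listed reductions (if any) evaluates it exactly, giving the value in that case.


Reduced: x = -1, 2F1, upper = {-4, 4}, lower = {9}, C = -\frac{1}{9}. Verdict: Kummer's theorem (I3) matches (x = -1; c = 9 equals 1+a-b for upper {-4, 4}: listed pattern). Exact value: -\frac{14}{27}.

First insight: t_0 = -\frac{1}{9} here, and the two k-th powers (C = -1/9) combine into one argument.
Ratio: r(k) = -1 * (k-4) (k+4) / [(k+9) (k+1)] - poly over poly, x = -1 from leading terms; C = -\frac{1}{9} at k = 0.
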